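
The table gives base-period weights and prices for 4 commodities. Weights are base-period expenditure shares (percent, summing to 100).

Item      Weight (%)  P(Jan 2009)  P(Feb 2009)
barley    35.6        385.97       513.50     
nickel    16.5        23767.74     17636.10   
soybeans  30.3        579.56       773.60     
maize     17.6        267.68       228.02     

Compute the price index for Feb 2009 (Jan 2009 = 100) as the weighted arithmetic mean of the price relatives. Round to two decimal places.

barley: 35.6 × (513.50/385.97) = 35.6 × 1.330414 = 47.3627
nickel: 16.5 × (17636.10/23767.74) = 16.5 × 0.742018 = 12.2433
soybeans: 30.3 × (773.60/579.56) = 30.3 × 1.334806 = 40.4446
maize: 17.6 × (228.02/267.68) = 17.6 × 0.851838 = 14.9923
Index = Σ wᵢ·(p₁ᵢ/p₀ᵢ) = 47.3627 + 12.2433 + 40.4446 + 14.9923 = 115.0430

115.04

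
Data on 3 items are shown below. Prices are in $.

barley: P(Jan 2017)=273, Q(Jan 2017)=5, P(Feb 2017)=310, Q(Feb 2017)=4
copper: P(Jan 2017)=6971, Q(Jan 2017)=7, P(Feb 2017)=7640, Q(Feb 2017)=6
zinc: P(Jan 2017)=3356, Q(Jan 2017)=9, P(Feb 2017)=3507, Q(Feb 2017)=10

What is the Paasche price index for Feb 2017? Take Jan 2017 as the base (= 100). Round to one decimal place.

Paasche price index uses current-period quantities as weights.
ΣP(Feb 2017)·Q(Feb 2017) = 310×4 + 7640×6 + 3507×10 = 1240 + 45840 + 35070 = 82150
ΣP(Jan 2017)·Q(Feb 2017) = 273×4 + 6971×6 + 3356×10 = 1092 + 41826 + 33560 = 76478
Index = 82150 / 76478 × 100 = 107.4165

107.4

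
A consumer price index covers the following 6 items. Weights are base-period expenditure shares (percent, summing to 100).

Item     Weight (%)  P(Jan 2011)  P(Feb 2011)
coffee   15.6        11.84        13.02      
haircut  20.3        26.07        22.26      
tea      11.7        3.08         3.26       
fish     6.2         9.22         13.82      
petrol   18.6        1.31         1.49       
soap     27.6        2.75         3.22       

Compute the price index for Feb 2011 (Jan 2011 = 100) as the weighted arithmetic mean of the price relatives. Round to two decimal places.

109.64

coffee: 15.6 × (13.02/11.84) = 15.6 × 1.099662 = 17.1547
haircut: 20.3 × (22.26/26.07) = 20.3 × 0.853855 = 17.3333
tea: 11.7 × (3.26/3.08) = 11.7 × 1.058442 = 12.3838
fish: 6.2 × (13.82/9.22) = 6.2 × 1.498915 = 9.2933
petrol: 18.6 × (1.49/1.31) = 18.6 × 1.137405 = 21.1557
soap: 27.6 × (3.22/2.75) = 27.6 × 1.170909 = 32.3171
Index = Σ wᵢ·(p₁ᵢ/p₀ᵢ) = 17.1547 + 17.3333 + 12.3838 + 9.2933 + 21.1557 + 32.3171 = 109.6378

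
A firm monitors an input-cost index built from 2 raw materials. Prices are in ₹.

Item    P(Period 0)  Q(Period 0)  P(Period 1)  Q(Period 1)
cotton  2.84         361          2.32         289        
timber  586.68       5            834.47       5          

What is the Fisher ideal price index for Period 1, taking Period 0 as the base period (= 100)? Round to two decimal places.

127.77

Laspeyres component (base-period weights):
ΣP(Period 1)Q(Period 0) = 2.32×361 + 834.47×5 = 837.52 + 4172.35 = 5009.87
ΣP(Period 0)Q(Period 0) = 2.84×361 + 586.68×5 = 1025.24 + 2933.4 = 3958.64
L = 5009.87 / 3958.64 × 100 = 126.5553
Paasche component (current-period weights):
ΣP(Period 1)Q(Period 1) = 2.32×289 + 834.47×5 = 670.48 + 4172.35 = 4842.83
ΣP(Period 0)Q(Period 1) = 2.84×289 + 586.68×5 = 820.76 + 2933.4 = 3754.16
P = 4842.83 / 3754.16 × 100 = 128.9990
Fisher = √(L × P) = √(126.5553 × 128.9990) = 127.7713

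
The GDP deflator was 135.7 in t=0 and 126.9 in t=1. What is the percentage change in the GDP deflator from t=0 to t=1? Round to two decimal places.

-6.48%

Change = (126.9 − 135.7) / 135.7 × 100
       = -8.8 / 135.7 × 100 = -6.4849%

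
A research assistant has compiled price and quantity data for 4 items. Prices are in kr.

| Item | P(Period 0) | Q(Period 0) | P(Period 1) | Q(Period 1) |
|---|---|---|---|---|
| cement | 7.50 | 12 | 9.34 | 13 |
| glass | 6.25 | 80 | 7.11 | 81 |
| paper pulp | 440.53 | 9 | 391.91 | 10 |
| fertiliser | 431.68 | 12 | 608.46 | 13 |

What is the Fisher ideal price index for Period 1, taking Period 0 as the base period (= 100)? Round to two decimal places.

118.09

Laspeyres component (base-period weights):
ΣP(Period 1)Q(Period 0) = 9.34×12 + 7.11×80 + 391.91×9 + 608.46×12 = 112.08 + 568.8 + 3527.19 + 7301.52 = 11509.59
ΣP(Period 0)Q(Period 0) = 7.50×12 + 6.25×80 + 440.53×9 + 431.68×12 = 90 + 500 + 3964.77 + 5180.16 = 9734.93
L = 11509.59 / 9734.93 × 100 = 118.2298
Paasche component (current-period weights):
ΣP(Period 1)Q(Period 1) = 9.34×13 + 7.11×81 + 391.91×10 + 608.46×13 = 121.42 + 575.91 + 3919.1 + 7909.98 = 12526.41
ΣP(Period 0)Q(Period 1) = 7.50×13 + 6.25×81 + 440.53×10 + 431.68×13 = 97.5 + 506.25 + 4405.3 + 5611.84 = 10620.89
P = 12526.41 / 10620.89 × 100 = 117.9412
Fisher = √(L × P) = √(118.2298 × 117.9412) = 118.0854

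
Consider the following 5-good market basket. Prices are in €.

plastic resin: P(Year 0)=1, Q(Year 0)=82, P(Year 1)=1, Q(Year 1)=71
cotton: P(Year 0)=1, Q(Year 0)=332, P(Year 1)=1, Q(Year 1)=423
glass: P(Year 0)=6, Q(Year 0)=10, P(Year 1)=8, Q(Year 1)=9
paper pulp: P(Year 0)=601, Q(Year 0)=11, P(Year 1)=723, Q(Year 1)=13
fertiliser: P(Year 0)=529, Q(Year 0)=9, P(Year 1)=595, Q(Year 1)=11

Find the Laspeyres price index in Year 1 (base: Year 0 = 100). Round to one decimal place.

116.5

Laspeyres price index uses base-period quantities as weights.
ΣP(Year 1)·Q(Year 0) = 1×82 + 1×332 + 8×10 + 723×11 + 595×9 = 82 + 332 + 80 + 7953 + 5355 = 13802
ΣP(Year 0)·Q(Year 0) = 1×82 + 1×332 + 6×10 + 601×11 + 529×9 = 82 + 332 + 60 + 6611 + 4761 = 11846
Index = 13802 / 11846 × 100 = 116.5119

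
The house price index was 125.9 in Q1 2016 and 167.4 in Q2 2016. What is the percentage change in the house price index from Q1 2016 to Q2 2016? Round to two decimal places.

Change = (167.4 − 125.9) / 125.9 × 100
       = 41.5 / 125.9 × 100 = 32.9627%

32.96%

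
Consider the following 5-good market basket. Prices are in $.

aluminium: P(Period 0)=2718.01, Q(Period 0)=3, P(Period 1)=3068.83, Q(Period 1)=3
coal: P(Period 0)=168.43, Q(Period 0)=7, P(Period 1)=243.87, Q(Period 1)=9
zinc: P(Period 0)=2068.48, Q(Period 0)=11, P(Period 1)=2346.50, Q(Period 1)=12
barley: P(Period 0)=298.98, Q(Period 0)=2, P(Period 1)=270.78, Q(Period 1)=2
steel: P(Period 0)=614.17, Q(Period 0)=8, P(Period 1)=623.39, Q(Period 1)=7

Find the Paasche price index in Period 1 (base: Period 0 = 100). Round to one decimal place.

Paasche price index uses current-period quantities as weights.
ΣP(Period 1)·Q(Period 1) = 3068.83×3 + 243.87×9 + 2346.50×12 + 270.78×2 + 623.39×7 = 9206.49 + 2194.83 + 28158 + 541.56 + 4363.73 = 44464.61
ΣP(Period 0)·Q(Period 1) = 2718.01×3 + 168.43×9 + 2068.48×12 + 298.98×2 + 614.17×7 = 8154.03 + 1515.87 + 24821.76 + 597.96 + 4299.19 = 39388.81
Index = 44464.61 / 39388.81 × 100 = 112.8864

112.9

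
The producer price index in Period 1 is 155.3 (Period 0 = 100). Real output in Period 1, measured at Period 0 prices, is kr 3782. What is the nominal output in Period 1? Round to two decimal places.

5873.45

Nominal = Real × (Index/100) = 3782 × (155.3/100)
        = 3782 × 1.553 = 5873.4460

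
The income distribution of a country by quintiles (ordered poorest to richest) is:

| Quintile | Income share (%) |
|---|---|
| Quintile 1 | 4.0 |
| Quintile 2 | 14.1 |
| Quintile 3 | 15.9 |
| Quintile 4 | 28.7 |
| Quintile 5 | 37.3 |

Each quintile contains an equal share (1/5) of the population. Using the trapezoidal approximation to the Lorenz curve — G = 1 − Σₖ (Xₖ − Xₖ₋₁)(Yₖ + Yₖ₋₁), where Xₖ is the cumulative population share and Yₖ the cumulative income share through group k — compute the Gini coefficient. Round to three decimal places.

Cumulative income shares Yₖ: 0.0400, 0.1810, 0.3400, 0.6270, 1.0000
Σ (Xₖ−Xₖ₋₁)(Yₖ+Yₖ₋₁) = (1/5)(0.0400+0.0000) + (1/5)(0.1810+0.0400) + (1/5)(0.3400+0.1810) + (1/5)(0.6270+0.3400) + (1/5)(1.0000+0.6270)
  = 0.0080 + 0.0442 + 0.1042 + 0.1934 + 0.3254 = 0.6752
G = 1 − 0.6752 = 0.3248

0.325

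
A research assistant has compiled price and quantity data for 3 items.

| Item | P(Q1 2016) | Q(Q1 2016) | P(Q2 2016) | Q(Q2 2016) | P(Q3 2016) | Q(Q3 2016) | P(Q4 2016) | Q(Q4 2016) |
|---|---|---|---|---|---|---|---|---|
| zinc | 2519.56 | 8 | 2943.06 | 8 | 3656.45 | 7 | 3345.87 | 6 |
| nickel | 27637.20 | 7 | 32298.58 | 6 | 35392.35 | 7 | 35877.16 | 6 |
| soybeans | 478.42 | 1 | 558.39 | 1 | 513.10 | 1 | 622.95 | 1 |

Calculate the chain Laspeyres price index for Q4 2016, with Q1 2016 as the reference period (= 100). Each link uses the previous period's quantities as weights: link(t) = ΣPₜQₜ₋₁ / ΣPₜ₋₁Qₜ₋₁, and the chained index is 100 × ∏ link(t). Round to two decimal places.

Link Q1 2016→Q2 2016:
ΣP(Q2 2016)Q(Q1 2016) = 2943.06×8 + 32298.58×7 + 558.39×1 = 23544.48 + 226090.06 + 558.39 = 250192.93
ΣP(Q1 2016)Q(Q1 2016) = 2519.56×8 + 27637.20×7 + 478.42×1 = 20156.48 + 193460.4 + 478.42 = 214095.3
link = 250192.93/214095.3 = 1.168605
Link Q2 2016→Q3 2016:
ΣP(Q3 2016)Q(Q2 2016) = 3656.45×8 + 35392.35×6 + 513.10×1 = 29251.6 + 212354.1 + 513.1 = 242118.8
ΣP(Q2 2016)Q(Q2 2016) = 2943.06×8 + 32298.58×6 + 558.39×1 = 23544.48 + 193791.48 + 558.39 = 217894.35
link = 242118.8/217894.35 = 1.111175
Link Q3 2016→Q4 2016:
ΣP(Q4 2016)Q(Q3 2016) = 3345.87×7 + 35877.16×7 + 622.95×1 = 23421.09 + 251140.12 + 622.95 = 275184.16
ΣP(Q3 2016)Q(Q3 2016) = 3656.45×7 + 35392.35×7 + 513.10×1 = 25595.15 + 247746.45 + 513.1 = 273854.7
link = 275184.16/273854.7 = 1.004855
Chained index = 100 × 1.168605 × 1.111175 × 1.004855 = 130.4829

130.48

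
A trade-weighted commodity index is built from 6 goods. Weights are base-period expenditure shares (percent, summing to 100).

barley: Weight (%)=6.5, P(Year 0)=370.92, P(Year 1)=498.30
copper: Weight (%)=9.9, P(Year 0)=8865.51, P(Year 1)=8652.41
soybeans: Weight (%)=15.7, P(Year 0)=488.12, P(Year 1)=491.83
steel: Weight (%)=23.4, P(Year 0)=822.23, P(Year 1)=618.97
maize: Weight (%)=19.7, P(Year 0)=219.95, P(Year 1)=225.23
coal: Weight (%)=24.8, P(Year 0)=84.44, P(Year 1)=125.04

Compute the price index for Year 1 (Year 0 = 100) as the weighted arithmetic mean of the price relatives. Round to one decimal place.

108.7

barley: 6.5 × (498.30/370.92) = 6.5 × 1.343416 = 8.7322
copper: 9.9 × (8652.41/8865.51) = 9.9 × 0.975963 = 9.6620
soybeans: 15.7 × (491.83/488.12) = 15.7 × 1.007601 = 15.8193
steel: 23.4 × (618.97/822.23) = 23.4 × 0.752794 = 17.6154
maize: 19.7 × (225.23/219.95) = 19.7 × 1.024005 = 20.1729
coal: 24.8 × (125.04/84.44) = 24.8 × 1.480815 = 36.7242
Index = Σ wᵢ·(p₁ᵢ/p₀ᵢ) = 8.7322 + 9.6620 + 15.8193 + 17.6154 + 20.1729 + 36.7242 = 108.7261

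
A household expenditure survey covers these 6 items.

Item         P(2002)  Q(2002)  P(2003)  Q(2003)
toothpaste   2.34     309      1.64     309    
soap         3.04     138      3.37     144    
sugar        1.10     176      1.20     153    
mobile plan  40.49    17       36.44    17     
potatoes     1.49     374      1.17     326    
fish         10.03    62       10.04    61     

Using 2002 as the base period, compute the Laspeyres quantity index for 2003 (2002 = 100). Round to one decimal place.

Laspeyres quantity index uses base-period prices as weights.
ΣP(2002)·Q(2003) = 2.34×309 + 3.04×144 + 1.10×153 + 40.49×17 + 1.49×326 + 10.03×61 = 723.06 + 437.76 + 168.3 + 688.33 + 485.74 + 611.83 = 3115.02
ΣP(2002)·Q(2002) = 2.34×309 + 3.04×138 + 1.10×176 + 40.49×17 + 1.49×374 + 10.03×62 = 723.06 + 419.52 + 193.6 + 688.33 + 557.26 + 621.86 = 3203.63
Index = 3115.02 / 3203.63 × 100 = 97.2341

97.2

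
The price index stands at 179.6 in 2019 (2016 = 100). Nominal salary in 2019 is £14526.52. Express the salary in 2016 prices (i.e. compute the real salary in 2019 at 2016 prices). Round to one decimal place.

8088.3

Real = Nominal ÷ (Index/100) = 14526.52 ÷ (179.6/100)
     = 14526.52 ÷ 1.796 = 8088.2628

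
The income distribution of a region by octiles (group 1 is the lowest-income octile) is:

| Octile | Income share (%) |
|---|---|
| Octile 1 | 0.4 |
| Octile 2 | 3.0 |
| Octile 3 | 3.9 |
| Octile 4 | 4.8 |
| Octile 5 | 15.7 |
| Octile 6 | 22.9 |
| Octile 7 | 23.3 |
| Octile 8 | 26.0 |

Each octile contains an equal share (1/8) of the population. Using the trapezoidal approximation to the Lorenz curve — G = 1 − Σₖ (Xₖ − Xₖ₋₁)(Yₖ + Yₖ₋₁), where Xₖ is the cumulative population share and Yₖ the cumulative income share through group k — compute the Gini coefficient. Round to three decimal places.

0.436

Cumulative income shares Yₖ: 0.0040, 0.0340, 0.0730, 0.1210, 0.2780, 0.5070, 0.7400, 1.0000
Σ (Xₖ−Xₖ₋₁)(Yₖ+Yₖ₋₁) = (1/8)(0.0040+0.0000) + (1/8)(0.0340+0.0040) + (1/8)(0.0730+0.0340) + (1/8)(0.1210+0.0730) + (1/8)(0.2780+0.1210) + (1/8)(0.5070+0.2780) + (1/8)(0.7400+0.5070) + (1/8)(1.0000+0.7400)
  = 0.0005 + 0.0048 + 0.0134 + 0.0243 + 0.0499 + 0.0981 + 0.1559 + 0.2175 = 0.5643
G = 1 − 0.5643 = 0.4357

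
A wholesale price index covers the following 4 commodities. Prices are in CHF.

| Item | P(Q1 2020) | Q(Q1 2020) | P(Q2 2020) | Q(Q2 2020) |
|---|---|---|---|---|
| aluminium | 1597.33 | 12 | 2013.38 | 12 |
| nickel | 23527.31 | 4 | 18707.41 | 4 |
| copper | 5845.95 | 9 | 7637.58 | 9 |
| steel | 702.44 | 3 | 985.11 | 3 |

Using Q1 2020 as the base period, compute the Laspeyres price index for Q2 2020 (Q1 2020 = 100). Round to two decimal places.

101.60

Laspeyres price index uses base-period quantities as weights.
ΣP(Q2 2020)·Q(Q1 2020) = 2013.38×12 + 18707.41×4 + 7637.58×9 + 985.11×3 = 24160.56 + 74829.64 + 68738.22 + 2955.33 = 170683.75
ΣP(Q1 2020)·Q(Q1 2020) = 1597.33×12 + 23527.31×4 + 5845.95×9 + 702.44×3 = 19167.96 + 94109.24 + 52613.55 + 2107.32 = 167998.07
Index = 170683.75 / 167998.07 × 100 = 101.5986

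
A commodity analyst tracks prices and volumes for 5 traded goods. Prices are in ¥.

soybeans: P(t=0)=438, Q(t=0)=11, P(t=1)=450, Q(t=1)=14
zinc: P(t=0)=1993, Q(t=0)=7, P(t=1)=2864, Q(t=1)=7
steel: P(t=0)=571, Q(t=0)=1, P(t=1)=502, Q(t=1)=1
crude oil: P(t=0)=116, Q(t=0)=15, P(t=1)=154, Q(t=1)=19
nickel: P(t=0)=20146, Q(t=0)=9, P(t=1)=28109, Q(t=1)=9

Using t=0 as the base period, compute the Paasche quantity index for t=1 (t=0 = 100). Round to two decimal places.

Paasche quantity index uses current-period prices as weights.
ΣP(t=1)·Q(t=1) = 450×14 + 2864×7 + 502×1 + 154×19 + 28109×9 = 6300 + 20048 + 502 + 2926 + 252981 = 282757
ΣP(t=1)·Q(t=0) = 450×11 + 2864×7 + 502×1 + 154×15 + 28109×9 = 4950 + 20048 + 502 + 2310 + 252981 = 280791
Index = 282757 / 280791 × 100 = 100.7002

100.70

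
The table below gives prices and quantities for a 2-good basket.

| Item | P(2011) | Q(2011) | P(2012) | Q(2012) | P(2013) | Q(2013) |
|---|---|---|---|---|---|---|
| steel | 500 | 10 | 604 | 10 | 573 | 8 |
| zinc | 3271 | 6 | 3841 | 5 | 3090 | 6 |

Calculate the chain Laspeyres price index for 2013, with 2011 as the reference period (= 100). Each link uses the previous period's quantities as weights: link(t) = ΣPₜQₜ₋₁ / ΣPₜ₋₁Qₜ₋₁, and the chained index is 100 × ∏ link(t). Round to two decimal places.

Link 2011→2012:
ΣP(2012)Q(2011) = 604×10 + 3841×6 = 6040 + 23046 = 29086
ΣP(2011)Q(2011) = 500×10 + 3271×6 = 5000 + 19626 = 24626
link = 29086/24626 = 1.181109
Link 2012→2013:
ΣP(2013)Q(2012) = 573×10 + 3090×5 = 5730 + 15450 = 21180
ΣP(2012)Q(2012) = 604×10 + 3841×5 = 6040 + 19205 = 25245
link = 21180/25245 = 0.838978
Chained index = 100 × 1.181109 × 0.838978 = 99.0925

99.09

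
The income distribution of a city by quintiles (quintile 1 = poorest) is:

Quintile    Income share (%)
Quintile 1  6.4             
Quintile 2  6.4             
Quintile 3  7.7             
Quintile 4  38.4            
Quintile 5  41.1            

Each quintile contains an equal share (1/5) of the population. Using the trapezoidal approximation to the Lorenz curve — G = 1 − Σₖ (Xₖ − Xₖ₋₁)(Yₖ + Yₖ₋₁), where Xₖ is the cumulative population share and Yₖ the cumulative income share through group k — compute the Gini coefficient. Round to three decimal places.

Cumulative income shares Yₖ: 0.0640, 0.1280, 0.2050, 0.5890, 1.0000
Σ (Xₖ−Xₖ₋₁)(Yₖ+Yₖ₋₁) = (1/5)(0.0640+0.0000) + (1/5)(0.1280+0.0640) + (1/5)(0.2050+0.1280) + (1/5)(0.5890+0.2050) + (1/5)(1.0000+0.5890)
  = 0.0128 + 0.0384 + 0.0666 + 0.1588 + 0.3178 = 0.5944
G = 1 − 0.5944 = 0.4056

0.406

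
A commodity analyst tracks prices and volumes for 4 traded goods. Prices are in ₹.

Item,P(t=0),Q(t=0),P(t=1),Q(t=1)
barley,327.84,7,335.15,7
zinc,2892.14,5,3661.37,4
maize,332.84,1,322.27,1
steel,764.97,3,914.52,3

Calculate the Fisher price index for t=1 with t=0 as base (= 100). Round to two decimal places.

Laspeyres component (base-period weights):
ΣP(t=1)Q(t=0) = 335.15×7 + 3661.37×5 + 322.27×1 + 914.52×3 = 2346.05 + 18306.85 + 322.27 + 2743.56 = 23718.73
ΣP(t=0)Q(t=0) = 327.84×7 + 2892.14×5 + 332.84×1 + 764.97×3 = 2294.88 + 14460.7 + 332.84 + 2294.91 = 19383.33
L = 23718.73 / 19383.33 × 100 = 122.3666
Paasche component (current-period weights):
ΣP(t=1)Q(t=1) = 335.15×7 + 3661.37×4 + 322.27×1 + 914.52×3 = 2346.05 + 14645.48 + 322.27 + 2743.56 = 20057.36
ΣP(t=0)Q(t=1) = 327.84×7 + 2892.14×4 + 332.84×1 + 764.97×3 = 2294.88 + 11568.56 + 332.84 + 2294.91 = 16491.19
P = 20057.36 / 16491.19 × 100 = 121.6247
Fisher = √(L × P) = √(122.3666 × 121.6247) = 121.9951

122.00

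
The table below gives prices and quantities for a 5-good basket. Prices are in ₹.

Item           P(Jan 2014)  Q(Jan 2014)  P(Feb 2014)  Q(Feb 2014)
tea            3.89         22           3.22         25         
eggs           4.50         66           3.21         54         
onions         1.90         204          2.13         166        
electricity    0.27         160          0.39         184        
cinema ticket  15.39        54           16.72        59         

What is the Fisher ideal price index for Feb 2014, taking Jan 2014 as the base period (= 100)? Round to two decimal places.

102.78

Laspeyres component (base-period weights):
ΣP(Feb 2014)Q(Jan 2014) = 3.22×22 + 3.21×66 + 2.13×204 + 0.39×160 + 16.72×54 = 70.84 + 211.86 + 434.52 + 62.4 + 902.88 = 1682.5
ΣP(Jan 2014)Q(Jan 2014) = 3.89×22 + 4.50×66 + 1.90×204 + 0.27×160 + 15.39×54 = 85.58 + 297 + 387.6 + 43.2 + 831.06 = 1644.44
L = 1682.5 / 1644.44 × 100 = 102.3145
Paasche component (current-period weights):
ΣP(Feb 2014)Q(Feb 2014) = 3.22×25 + 3.21×54 + 2.13×166 + 0.39×184 + 16.72×59 = 80.5 + 173.34 + 353.58 + 71.76 + 986.48 = 1665.66
ΣP(Jan 2014)Q(Feb 2014) = 3.89×25 + 4.50×54 + 1.90×166 + 0.27×184 + 15.39×59 = 97.25 + 243 + 315.4 + 49.68 + 908.01 = 1613.34
P = 1665.66 / 1613.34 × 100 = 103.2430
Fisher = √(L × P) = √(102.3145 × 103.2430) = 102.7777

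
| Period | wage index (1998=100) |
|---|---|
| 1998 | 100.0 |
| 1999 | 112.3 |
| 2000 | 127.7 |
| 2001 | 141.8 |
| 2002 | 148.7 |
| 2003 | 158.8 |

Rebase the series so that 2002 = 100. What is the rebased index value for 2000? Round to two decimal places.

Rebased(2000) = 127.7 / 148.7 × 100 = 85.8776

85.88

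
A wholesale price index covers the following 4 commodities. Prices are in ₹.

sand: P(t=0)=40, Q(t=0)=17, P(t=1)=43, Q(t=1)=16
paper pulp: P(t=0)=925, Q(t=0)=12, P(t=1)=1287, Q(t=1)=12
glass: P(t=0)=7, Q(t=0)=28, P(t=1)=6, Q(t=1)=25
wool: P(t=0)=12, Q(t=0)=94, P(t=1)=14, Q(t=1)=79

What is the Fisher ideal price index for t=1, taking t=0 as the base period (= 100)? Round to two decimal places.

134.97

Laspeyres component (base-period weights):
ΣP(t=1)Q(t=0) = 43×17 + 1287×12 + 6×28 + 14×94 = 731 + 15444 + 168 + 1316 = 17659
ΣP(t=0)Q(t=0) = 40×17 + 925×12 + 7×28 + 12×94 = 680 + 11100 + 196 + 1128 = 13104
L = 17659 / 13104 × 100 = 134.7604
Paasche component (current-period weights):
ΣP(t=1)Q(t=1) = 43×16 + 1287×12 + 6×25 + 14×79 = 688 + 15444 + 150 + 1106 = 17388
ΣP(t=0)Q(t=1) = 40×16 + 925×12 + 7×25 + 12×79 = 640 + 11100 + 175 + 948 = 12863
P = 17388 / 12863 × 100 = 135.1784
Fisher = √(L × P) = √(134.7604 × 135.1784) = 134.9692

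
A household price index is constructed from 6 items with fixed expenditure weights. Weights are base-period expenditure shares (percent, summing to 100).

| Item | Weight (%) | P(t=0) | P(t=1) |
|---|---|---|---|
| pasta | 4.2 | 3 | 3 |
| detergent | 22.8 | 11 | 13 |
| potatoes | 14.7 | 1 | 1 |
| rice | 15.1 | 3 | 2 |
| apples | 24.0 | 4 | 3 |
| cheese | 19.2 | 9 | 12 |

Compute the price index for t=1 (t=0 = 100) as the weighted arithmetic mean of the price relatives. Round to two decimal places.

pasta: 4.2 × (3/3) = 4.2 × 1.000000 = 4.2000
detergent: 22.8 × (13/11) = 22.8 × 1.181818 = 26.9455
potatoes: 14.7 × (1/1) = 14.7 × 1.000000 = 14.7000
rice: 15.1 × (2/3) = 15.1 × 0.666667 = 10.0667
apples: 24.0 × (3/4) = 24.0 × 0.750000 = 18.0000
cheese: 19.2 × (12/9) = 19.2 × 1.333333 = 25.6000
Index = Σ wᵢ·(p₁ᵢ/p₀ᵢ) = 4.2000 + 26.9455 + 14.7000 + 10.0667 + 18.0000 + 25.6000 = 99.5121

99.51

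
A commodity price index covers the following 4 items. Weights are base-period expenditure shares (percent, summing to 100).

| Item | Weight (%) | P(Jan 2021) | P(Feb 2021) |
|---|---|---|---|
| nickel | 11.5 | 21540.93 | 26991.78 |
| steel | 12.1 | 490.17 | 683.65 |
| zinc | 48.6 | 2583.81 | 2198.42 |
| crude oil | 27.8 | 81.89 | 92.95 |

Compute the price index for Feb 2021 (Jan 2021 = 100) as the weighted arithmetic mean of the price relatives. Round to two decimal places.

104.19

nickel: 11.5 × (26991.78/21540.93) = 11.5 × 1.253046 = 14.4100
steel: 12.1 × (683.65/490.17) = 12.1 × 1.394720 = 16.8761
zinc: 48.6 × (2198.42/2583.81) = 48.6 × 0.850844 = 41.3510
crude oil: 27.8 × (92.95/81.89) = 27.8 × 1.135059 = 31.5546
Index = Σ wᵢ·(p₁ᵢ/p₀ᵢ) = 14.4100 + 16.8761 + 41.3510 + 31.5546 = 104.1918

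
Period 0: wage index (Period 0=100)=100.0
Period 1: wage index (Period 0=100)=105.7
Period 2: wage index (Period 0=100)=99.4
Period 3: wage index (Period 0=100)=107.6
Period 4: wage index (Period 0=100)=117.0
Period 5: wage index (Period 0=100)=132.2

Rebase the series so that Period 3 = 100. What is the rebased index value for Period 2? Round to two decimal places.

Rebased(Period 2) = 99.4 / 107.6 × 100 = 92.3792

92.38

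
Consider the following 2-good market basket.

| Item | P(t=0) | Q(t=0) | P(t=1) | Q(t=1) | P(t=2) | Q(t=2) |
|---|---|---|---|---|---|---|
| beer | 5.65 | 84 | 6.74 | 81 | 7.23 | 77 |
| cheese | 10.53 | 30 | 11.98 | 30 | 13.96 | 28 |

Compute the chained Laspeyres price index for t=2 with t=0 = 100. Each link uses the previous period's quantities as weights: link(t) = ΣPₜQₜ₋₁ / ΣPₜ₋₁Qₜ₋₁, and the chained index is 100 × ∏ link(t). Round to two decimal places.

Link t=0→t=1:
ΣP(t=1)Q(t=0) = 6.74×84 + 11.98×30 = 566.16 + 359.4 = 925.56
ΣP(t=0)Q(t=0) = 5.65×84 + 10.53×30 = 474.6 + 315.9 = 790.5
link = 925.56/790.5 = 1.170854
Link t=1→t=2:
ΣP(t=2)Q(t=1) = 7.23×81 + 13.96×30 = 585.63 + 418.8 = 1004.43
ΣP(t=1)Q(t=1) = 6.74×81 + 11.98×30 = 545.94 + 359.4 = 905.34
link = 1004.43/905.34 = 1.109451
Chained index = 100 × 1.170854 × 1.109451 = 129.9005

129.90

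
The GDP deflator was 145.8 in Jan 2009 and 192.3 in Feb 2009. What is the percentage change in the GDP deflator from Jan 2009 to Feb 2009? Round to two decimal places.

Change = (192.3 − 145.8) / 145.8 × 100
       = 46.5 / 145.8 × 100 = 31.8930%

31.89%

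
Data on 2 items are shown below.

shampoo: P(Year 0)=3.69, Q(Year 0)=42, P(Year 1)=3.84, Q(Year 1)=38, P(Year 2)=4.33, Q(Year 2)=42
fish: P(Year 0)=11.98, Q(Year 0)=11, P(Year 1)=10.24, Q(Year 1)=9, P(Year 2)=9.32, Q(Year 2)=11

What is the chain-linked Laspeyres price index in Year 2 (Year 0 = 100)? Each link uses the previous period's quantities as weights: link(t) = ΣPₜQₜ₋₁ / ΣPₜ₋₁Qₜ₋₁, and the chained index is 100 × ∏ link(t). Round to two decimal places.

99.67

Link Year 0→Year 1:
ΣP(Year 1)Q(Year 0) = 3.84×42 + 10.24×11 = 161.28 + 112.64 = 273.92
ΣP(Year 0)Q(Year 0) = 3.69×42 + 11.98×11 = 154.98 + 131.78 = 286.76
link = 273.92/286.76 = 0.955224
Link Year 1→Year 2:
ΣP(Year 2)Q(Year 1) = 4.33×38 + 9.32×9 = 164.54 + 83.88 = 248.42
ΣP(Year 1)Q(Year 1) = 3.84×38 + 10.24×9 = 145.92 + 92.16 = 238.08
link = 248.42/238.08 = 1.043431
Chained index = 100 × 0.955224 × 1.043431 = 99.6710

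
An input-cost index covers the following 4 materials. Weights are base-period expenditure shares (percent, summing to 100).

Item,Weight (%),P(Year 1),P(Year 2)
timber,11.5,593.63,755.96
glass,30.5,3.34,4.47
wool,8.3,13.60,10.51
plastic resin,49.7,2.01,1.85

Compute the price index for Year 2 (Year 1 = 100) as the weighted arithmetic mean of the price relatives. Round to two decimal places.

107.62

timber: 11.5 × (755.96/593.63) = 11.5 × 1.273453 = 14.6447
glass: 30.5 × (4.47/3.34) = 30.5 × 1.338323 = 40.8189
wool: 8.3 × (10.51/13.60) = 8.3 × 0.772794 = 6.4142
plastic resin: 49.7 × (1.85/2.01) = 49.7 × 0.920398 = 45.7438
Index = Σ wᵢ·(p₁ᵢ/p₀ᵢ) = 14.6447 + 40.8189 + 6.4142 + 45.7438 = 107.6215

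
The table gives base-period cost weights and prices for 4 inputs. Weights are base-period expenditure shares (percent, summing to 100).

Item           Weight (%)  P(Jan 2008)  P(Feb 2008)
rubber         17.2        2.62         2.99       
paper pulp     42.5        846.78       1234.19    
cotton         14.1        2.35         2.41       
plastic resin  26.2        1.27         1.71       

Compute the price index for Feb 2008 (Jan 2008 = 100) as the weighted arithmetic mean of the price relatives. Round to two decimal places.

131.31

rubber: 17.2 × (2.99/2.62) = 17.2 × 1.141221 = 19.6290
paper pulp: 42.5 × (1234.19/846.78) = 42.5 × 1.457510 = 61.9442
cotton: 14.1 × (2.41/2.35) = 14.1 × 1.025532 = 14.4600
plastic resin: 26.2 × (1.71/1.27) = 26.2 × 1.346457 = 35.2772
Index = Σ wᵢ·(p₁ᵢ/p₀ᵢ) = 19.6290 + 61.9442 + 14.4600 + 35.2772 = 131.3103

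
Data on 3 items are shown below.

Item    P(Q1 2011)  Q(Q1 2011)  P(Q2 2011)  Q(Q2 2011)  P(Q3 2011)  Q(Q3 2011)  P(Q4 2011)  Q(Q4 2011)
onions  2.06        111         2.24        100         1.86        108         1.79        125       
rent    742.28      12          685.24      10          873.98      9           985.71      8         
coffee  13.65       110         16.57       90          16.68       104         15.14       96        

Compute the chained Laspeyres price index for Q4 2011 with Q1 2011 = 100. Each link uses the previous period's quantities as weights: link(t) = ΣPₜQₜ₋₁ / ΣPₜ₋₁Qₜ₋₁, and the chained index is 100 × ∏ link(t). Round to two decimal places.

127.84

Link Q1 2011→Q2 2011:
ΣP(Q2 2011)Q(Q1 2011) = 2.24×111 + 685.24×12 + 16.57×110 = 248.64 + 8222.88 + 1822.7 = 10294.22
ΣP(Q1 2011)Q(Q1 2011) = 2.06×111 + 742.28×12 + 13.65×110 = 228.66 + 8907.36 + 1501.5 = 10637.52
link = 10294.22/10637.52 = 0.967727
Link Q2 2011→Q3 2011:
ΣP(Q3 2011)Q(Q2 2011) = 1.86×100 + 873.98×10 + 16.68×90 = 186 + 8739.8 + 1501.2 = 10427
ΣP(Q2 2011)Q(Q2 2011) = 2.24×100 + 685.24×10 + 16.57×90 = 224 + 6852.4 + 1491.3 = 8567.7
link = 10427/8567.7 = 1.217013
Link Q3 2011→Q4 2011:
ΣP(Q4 2011)Q(Q3 2011) = 1.79×108 + 985.71×9 + 15.14×104 = 193.32 + 8871.39 + 1574.56 = 10639.27
ΣP(Q3 2011)Q(Q3 2011) = 1.86×108 + 873.98×9 + 16.68×104 = 200.88 + 7865.82 + 1734.72 = 9801.42
link = 10639.27/9801.42 = 1.085483
Chained index = 100 × 0.967727 × 1.217013 × 1.085483 = 127.8413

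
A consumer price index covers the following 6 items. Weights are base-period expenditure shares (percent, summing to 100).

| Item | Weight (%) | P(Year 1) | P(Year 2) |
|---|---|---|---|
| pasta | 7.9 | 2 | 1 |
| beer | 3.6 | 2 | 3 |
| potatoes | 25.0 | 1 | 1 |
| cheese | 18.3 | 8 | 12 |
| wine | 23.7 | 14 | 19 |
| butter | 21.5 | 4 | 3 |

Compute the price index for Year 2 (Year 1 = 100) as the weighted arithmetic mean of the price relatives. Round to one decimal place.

110.1

pasta: 7.9 × (1/2) = 7.9 × 0.500000 = 3.9500
beer: 3.6 × (3/2) = 3.6 × 1.500000 = 5.4000
potatoes: 25.0 × (1/1) = 25.0 × 1.000000 = 25.0000
cheese: 18.3 × (12/8) = 18.3 × 1.500000 = 27.4500
wine: 23.7 × (19/14) = 23.7 × 1.357143 = 32.1643
butter: 21.5 × (3/4) = 21.5 × 0.750000 = 16.1250
Index = Σ wᵢ·(p₁ᵢ/p₀ᵢ) = 3.9500 + 5.4000 + 25.0000 + 27.4500 + 32.1643 + 16.1250 = 110.0893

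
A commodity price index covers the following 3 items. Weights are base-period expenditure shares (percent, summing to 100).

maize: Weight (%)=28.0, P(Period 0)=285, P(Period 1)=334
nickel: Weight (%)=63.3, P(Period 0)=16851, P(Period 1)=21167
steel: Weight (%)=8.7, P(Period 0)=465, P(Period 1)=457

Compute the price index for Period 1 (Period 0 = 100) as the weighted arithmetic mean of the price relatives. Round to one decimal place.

maize: 28.0 × (334/285) = 28.0 × 1.171930 = 32.8140
nickel: 63.3 × (21167/16851) = 63.3 × 1.256127 = 79.5129
steel: 8.7 × (457/465) = 8.7 × 0.982796 = 8.5503
Index = Σ wᵢ·(p₁ᵢ/p₀ᵢ) = 32.8140 + 79.5129 + 8.5503 = 120.8772

120.9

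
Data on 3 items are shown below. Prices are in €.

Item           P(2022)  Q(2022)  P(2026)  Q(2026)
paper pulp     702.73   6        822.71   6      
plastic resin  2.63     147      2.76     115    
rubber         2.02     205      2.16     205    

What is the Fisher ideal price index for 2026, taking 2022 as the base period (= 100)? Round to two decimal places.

115.39

Laspeyres component (base-period weights):
ΣP(2026)Q(2022) = 822.71×6 + 2.76×147 + 2.16×205 = 4936.26 + 405.72 + 442.8 = 5784.78
ΣP(2022)Q(2022) = 702.73×6 + 2.63×147 + 2.02×205 = 4216.38 + 386.61 + 414.1 = 5017.09
L = 5784.78 / 5017.09 × 100 = 115.3015
Paasche component (current-period weights):
ΣP(2026)Q(2026) = 822.71×6 + 2.76×115 + 2.16×205 = 4936.26 + 317.4 + 442.8 = 5696.46
ΣP(2022)Q(2026) = 702.73×6 + 2.63×115 + 2.02×205 = 4216.38 + 302.45 + 414.1 = 4932.93
P = 5696.46 / 4932.93 × 100 = 115.4782
Fisher = √(L × P) = √(115.3015 × 115.4782) = 115.3898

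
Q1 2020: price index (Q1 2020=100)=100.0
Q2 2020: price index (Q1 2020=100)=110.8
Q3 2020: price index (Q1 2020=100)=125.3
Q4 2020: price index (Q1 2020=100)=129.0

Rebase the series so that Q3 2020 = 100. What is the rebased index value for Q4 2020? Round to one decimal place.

103.0

Rebased(Q4 2020) = 129.0 / 125.3 × 100 = 102.9529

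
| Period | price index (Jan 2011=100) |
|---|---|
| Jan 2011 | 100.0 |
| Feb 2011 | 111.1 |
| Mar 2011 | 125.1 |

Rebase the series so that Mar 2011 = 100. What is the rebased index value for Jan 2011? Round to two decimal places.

Rebased(Jan 2011) = 100.0 / 125.1 × 100 = 79.9361

79.94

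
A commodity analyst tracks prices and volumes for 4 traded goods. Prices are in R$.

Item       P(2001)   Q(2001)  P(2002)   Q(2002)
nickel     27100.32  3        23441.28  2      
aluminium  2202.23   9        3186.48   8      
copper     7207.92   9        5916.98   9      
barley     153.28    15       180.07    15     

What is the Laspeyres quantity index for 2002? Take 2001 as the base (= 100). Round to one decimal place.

82.6

Laspeyres quantity index uses base-period prices as weights.
ΣP(2001)·Q(2002) = 27100.32×2 + 2202.23×8 + 7207.92×9 + 153.28×15 = 54200.64 + 17617.84 + 64871.28 + 2299.2 = 138988.96
ΣP(2001)·Q(2001) = 27100.32×3 + 2202.23×9 + 7207.92×9 + 153.28×15 = 81300.96 + 19820.07 + 64871.28 + 2299.2 = 168291.51
Index = 138988.96 / 168291.51 × 100 = 82.5882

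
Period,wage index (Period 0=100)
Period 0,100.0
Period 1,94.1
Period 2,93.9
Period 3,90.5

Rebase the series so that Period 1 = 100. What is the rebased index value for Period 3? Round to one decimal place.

Rebased(Period 3) = 90.5 / 94.1 × 100 = 96.1743

96.2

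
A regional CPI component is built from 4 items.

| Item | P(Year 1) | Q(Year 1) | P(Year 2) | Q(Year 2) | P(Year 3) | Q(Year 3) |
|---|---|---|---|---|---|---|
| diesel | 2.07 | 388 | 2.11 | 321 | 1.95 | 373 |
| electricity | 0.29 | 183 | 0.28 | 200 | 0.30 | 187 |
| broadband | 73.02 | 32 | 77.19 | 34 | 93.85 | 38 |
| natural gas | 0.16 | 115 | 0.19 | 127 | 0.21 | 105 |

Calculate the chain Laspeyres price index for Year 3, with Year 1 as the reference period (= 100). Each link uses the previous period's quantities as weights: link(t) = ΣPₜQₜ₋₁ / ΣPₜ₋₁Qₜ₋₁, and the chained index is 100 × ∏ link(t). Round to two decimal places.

Link Year 1→Year 2:
ΣP(Year 2)Q(Year 1) = 2.11×388 + 0.28×183 + 77.19×32 + 0.19×115 = 818.68 + 51.24 + 2470.08 + 21.85 = 3361.85
ΣP(Year 1)Q(Year 1) = 2.07×388 + 0.29×183 + 73.02×32 + 0.16×115 = 803.16 + 53.07 + 2336.64 + 18.4 = 3211.27
link = 3361.85/3211.27 = 1.046891
Link Year 2→Year 3:
ΣP(Year 3)Q(Year 2) = 1.95×321 + 0.30×200 + 93.85×34 + 0.21×127 = 625.95 + 60 + 3190.9 + 26.67 = 3903.52
ΣP(Year 2)Q(Year 2) = 2.11×321 + 0.28×200 + 77.19×34 + 0.19×127 = 677.31 + 56 + 2624.46 + 24.13 = 3381.9
link = 3903.52/3381.9 = 1.154239
Chained index = 100 × 1.046891 × 1.154239 = 120.8362

120.84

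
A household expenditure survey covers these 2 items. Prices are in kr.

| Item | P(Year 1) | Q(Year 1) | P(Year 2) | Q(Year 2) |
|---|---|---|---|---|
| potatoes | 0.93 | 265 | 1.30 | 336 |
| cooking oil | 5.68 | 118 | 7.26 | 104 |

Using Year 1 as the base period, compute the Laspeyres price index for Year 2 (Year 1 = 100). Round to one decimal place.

131.0

Laspeyres price index uses base-period quantities as weights.
ΣP(Year 2)·Q(Year 1) = 1.30×265 + 7.26×118 = 344.5 + 856.68 = 1201.18
ΣP(Year 1)·Q(Year 1) = 0.93×265 + 5.68×118 = 246.45 + 670.24 = 916.69
Index = 1201.18 / 916.69 × 100 = 131.0345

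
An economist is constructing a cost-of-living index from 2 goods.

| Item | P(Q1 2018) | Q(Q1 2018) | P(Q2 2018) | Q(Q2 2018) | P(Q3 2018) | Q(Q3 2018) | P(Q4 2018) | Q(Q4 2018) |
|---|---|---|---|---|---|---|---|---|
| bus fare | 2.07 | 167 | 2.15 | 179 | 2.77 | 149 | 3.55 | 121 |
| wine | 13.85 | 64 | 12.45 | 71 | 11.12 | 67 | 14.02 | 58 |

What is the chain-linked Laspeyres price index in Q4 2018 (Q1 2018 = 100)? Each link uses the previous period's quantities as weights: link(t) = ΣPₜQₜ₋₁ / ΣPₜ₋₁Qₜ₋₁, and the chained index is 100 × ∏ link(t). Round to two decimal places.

120.52

Link Q1 2018→Q2 2018:
ΣP(Q2 2018)Q(Q1 2018) = 2.15×167 + 12.45×64 = 359.05 + 796.8 = 1155.85
ΣP(Q1 2018)Q(Q1 2018) = 2.07×167 + 13.85×64 = 345.69 + 886.4 = 1232.09
link = 1155.85/1232.09 = 0.938121
Link Q2 2018→Q3 2018:
ΣP(Q3 2018)Q(Q2 2018) = 2.77×179 + 11.12×71 = 495.83 + 789.52 = 1285.35
ΣP(Q2 2018)Q(Q2 2018) = 2.15×179 + 12.45×71 = 384.85 + 883.95 = 1268.8
link = 1285.35/1268.8 = 1.013044
Link Q3 2018→Q4 2018:
ΣP(Q4 2018)Q(Q3 2018) = 3.55×149 + 14.02×67 = 528.95 + 939.34 = 1468.29
ΣP(Q3 2018)Q(Q3 2018) = 2.77×149 + 11.12×67 = 412.73 + 745.04 = 1157.77
link = 1468.29/1157.77 = 1.268205
Chained index = 100 × 0.938121 × 1.013044 × 1.268205 = 120.5249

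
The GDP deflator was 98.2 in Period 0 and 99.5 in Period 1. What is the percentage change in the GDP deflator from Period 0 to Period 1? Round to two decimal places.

1.32%

Change = (99.5 − 98.2) / 98.2 × 100
       = 1.3 / 98.2 × 100 = 1.3238%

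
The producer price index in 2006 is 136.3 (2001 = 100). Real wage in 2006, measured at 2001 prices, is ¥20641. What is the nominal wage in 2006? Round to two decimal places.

Nominal = Real × (Index/100) = 20641 × (136.3/100)
        = 20641 × 1.363 = 28133.6830

28133.68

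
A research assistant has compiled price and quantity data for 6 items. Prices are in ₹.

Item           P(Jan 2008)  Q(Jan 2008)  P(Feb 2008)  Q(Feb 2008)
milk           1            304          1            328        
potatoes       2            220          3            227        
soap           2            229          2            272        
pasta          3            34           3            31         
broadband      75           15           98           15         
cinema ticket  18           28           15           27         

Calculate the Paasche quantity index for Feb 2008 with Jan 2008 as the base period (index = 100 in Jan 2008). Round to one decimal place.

103.1

Paasche quantity index uses current-period prices as weights.
ΣP(Feb 2008)·Q(Feb 2008) = 1×328 + 3×227 + 2×272 + 3×31 + 98×15 + 15×27 = 328 + 681 + 544 + 93 + 1470 + 405 = 3521
ΣP(Feb 2008)·Q(Jan 2008) = 1×304 + 3×220 + 2×229 + 3×34 + 98×15 + 15×28 = 304 + 660 + 458 + 102 + 1470 + 420 = 3414
Index = 3521 / 3414 × 100 = 103.1342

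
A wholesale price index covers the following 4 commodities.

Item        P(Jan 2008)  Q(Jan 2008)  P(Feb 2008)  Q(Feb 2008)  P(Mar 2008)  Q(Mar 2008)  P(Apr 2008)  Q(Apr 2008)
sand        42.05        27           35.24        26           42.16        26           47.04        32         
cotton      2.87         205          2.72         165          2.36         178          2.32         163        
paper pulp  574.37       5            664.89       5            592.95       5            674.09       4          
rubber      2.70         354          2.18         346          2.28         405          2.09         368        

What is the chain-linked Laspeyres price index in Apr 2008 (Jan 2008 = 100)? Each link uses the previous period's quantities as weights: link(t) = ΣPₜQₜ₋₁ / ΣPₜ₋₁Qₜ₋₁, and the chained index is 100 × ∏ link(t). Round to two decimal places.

Link Jan 2008→Feb 2008:
ΣP(Feb 2008)Q(Jan 2008) = 35.24×27 + 2.72×205 + 664.89×5 + 2.18×354 = 951.48 + 557.6 + 3324.45 + 771.72 = 5605.25
ΣP(Jan 2008)Q(Jan 2008) = 42.05×27 + 2.87×205 + 574.37×5 + 2.70×354 = 1135.35 + 588.35 + 2871.85 + 955.8 = 5551.35
link = 5605.25/5551.35 = 1.009709
Link Feb 2008→Mar 2008:
ΣP(Mar 2008)Q(Feb 2008) = 42.16×26 + 2.36×165 + 592.95×5 + 2.28×346 = 1096.16 + 389.4 + 2964.75 + 788.88 = 5239.19
ΣP(Feb 2008)Q(Feb 2008) = 35.24×26 + 2.72×165 + 664.89×5 + 2.18×346 = 916.24 + 448.8 + 3324.45 + 754.28 = 5443.77
link = 5239.19/5443.77 = 0.962419
Link Mar 2008→Apr 2008:
ΣP(Apr 2008)Q(Mar 2008) = 47.04×26 + 2.32×178 + 674.09×5 + 2.09×405 = 1223.04 + 412.96 + 3370.45 + 846.45 = 5852.9
ΣP(Mar 2008)Q(Mar 2008) = 42.16×26 + 2.36×178 + 592.95×5 + 2.28×405 = 1096.16 + 420.08 + 2964.75 + 923.4 = 5404.39
link = 5852.9/5404.39 = 1.082990
Chained index = 100 × 1.009709 × 0.962419 × 1.082990 = 105.2411

105.24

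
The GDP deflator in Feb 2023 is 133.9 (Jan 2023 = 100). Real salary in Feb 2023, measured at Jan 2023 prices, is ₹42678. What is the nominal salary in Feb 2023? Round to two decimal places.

Nominal = Real × (Index/100) = 42678 × (133.9/100)
        = 42678 × 1.339 = 57145.8420

57145.84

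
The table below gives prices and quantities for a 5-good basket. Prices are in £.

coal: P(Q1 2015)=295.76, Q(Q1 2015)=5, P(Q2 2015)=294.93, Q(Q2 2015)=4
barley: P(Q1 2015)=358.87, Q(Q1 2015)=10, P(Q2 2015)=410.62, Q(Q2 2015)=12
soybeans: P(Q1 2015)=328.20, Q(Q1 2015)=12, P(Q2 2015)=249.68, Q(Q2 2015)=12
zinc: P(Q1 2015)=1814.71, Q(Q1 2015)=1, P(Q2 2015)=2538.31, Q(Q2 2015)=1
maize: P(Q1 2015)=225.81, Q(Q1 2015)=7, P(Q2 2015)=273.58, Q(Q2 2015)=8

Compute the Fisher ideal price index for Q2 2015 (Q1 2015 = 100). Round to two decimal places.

Laspeyres component (base-period weights):
ΣP(Q2 2015)Q(Q1 2015) = 294.93×5 + 410.62×10 + 249.68×12 + 2538.31×1 + 273.58×7 = 1474.65 + 4106.2 + 2996.16 + 2538.31 + 1915.06 = 13030.38
ΣP(Q1 2015)Q(Q1 2015) = 295.76×5 + 358.87×10 + 328.20×12 + 1814.71×1 + 225.81×7 = 1478.8 + 3588.7 + 3938.4 + 1814.71 + 1580.67 = 12401.28
L = 13030.38 / 12401.28 × 100 = 105.0729
Paasche component (current-period weights):
ΣP(Q2 2015)Q(Q2 2015) = 294.93×4 + 410.62×12 + 249.68×12 + 2538.31×1 + 273.58×8 = 1179.72 + 4927.44 + 2996.16 + 2538.31 + 2188.64 = 13830.27
ΣP(Q1 2015)Q(Q2 2015) = 295.76×4 + 358.87×12 + 328.20×12 + 1814.71×1 + 225.81×8 = 1183.04 + 4306.44 + 3938.4 + 1814.71 + 1806.48 = 13049.07
P = 13830.27 / 13049.07 × 100 = 105.9866
Fisher = √(L × P) = √(105.0729 × 105.9866) = 105.5288

105.53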